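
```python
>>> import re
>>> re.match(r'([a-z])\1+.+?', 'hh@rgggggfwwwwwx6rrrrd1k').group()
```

`re.match` only tries the pattern at the start of the string.
The match spans [0:3] → 'hh@'.

'hh@'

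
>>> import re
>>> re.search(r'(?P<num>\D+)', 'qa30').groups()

The pattern matches one or more of a non-digit (captured as 'num').
`re.search` tries every starting position until one works.
The match spans [0:2] → 'qa'.
Captured: group 1 = 'qa'.

('qa',)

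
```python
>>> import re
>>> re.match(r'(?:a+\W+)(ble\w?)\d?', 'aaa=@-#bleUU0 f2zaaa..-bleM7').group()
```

The pattern matches one or more of a literal 'a', then one or more of a non-word character (non-capturing group); then the literal 'ble', then optionally a word character (captured); then optionally a digit.
With `match`, the pattern is implicitly anchored at the beginning.
The match spans [0:11] → 'aaa=@-#bleU'.
Captured: group 1 = 'bleU'.

'aaa=@-#bleU'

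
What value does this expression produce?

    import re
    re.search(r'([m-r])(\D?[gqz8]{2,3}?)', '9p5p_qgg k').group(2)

'_qg'

The pattern matches a character in [m-r] (captured); then optionally a non-digit, then 2 to 3 of one of [gqz8] (lazy) (captured).
`re.search` tries every starting position until one works.
The match spans [3:7] → 'p_qg'.
Captured: group 1 = 'p', group 2 = '_qg'.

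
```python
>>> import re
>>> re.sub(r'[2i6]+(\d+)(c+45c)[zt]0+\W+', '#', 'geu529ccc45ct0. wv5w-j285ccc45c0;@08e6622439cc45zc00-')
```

'geu5#wv5w-j285ccc45c0;@08e6622439cc45zc00-'

This matches one or more of one of [2i6]; then one or more of a digit (captured); then one or more of a literal 'c', then the literal '45c' (captured); then one of [zt], then one or more of a literal '0', then one or more of a non-word character.
Matches: at [4:16] → '29ccc45ct0. '.
Each match is replaced by '#'.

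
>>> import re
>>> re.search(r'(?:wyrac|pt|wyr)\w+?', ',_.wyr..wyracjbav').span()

(8, 14)

The regex engine tests alternatives in the order written; an earlier branch that matches wins even if a later one would match more.
`re.search` tries every starting position until one works.
The match spans [8:14] → 'wyracj'.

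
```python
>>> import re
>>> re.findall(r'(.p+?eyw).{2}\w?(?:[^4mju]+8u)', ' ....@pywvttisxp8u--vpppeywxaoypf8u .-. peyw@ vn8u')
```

['vpppeyw', ' peyw']

Pattern: any character, then one or more of the literal 'p' (lazy), then the literal 'eyw' (captured); then exactly 2 of any character, then optionally a word character; then one or more of any character except [4mju], then the literal '8u' (non-capturing group).
Walking the string: at [20:35] match 'vpppeywxaoypf8u', group 1 = 'vpppeyw'; at [39:50] match ' peyw@ vn8u', group 1 = ' peyw'.
Because there's exactly one group, `findall` drops the full match and keeps group 1 from each hit.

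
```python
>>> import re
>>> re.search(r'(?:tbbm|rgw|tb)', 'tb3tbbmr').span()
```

The match spans [0:2] → 'tb'.

(0, 2)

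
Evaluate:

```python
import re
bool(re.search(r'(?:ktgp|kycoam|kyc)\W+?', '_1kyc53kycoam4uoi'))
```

`search` walks the string left to right and returns the first match it finds.
Here nothing in the string fits, so the call returns None, and `bool(None)` is False.

False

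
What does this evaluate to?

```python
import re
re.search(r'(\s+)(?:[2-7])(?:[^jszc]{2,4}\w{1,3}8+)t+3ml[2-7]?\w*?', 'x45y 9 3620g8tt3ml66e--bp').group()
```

' 3620g8tt3ml6'

Pattern: one or more of whitespace (captured); then a character in [2-7] (non-capturing group); then 2 to 4 of any character except [jszc], then 1 to 3 of a word character, then one or more of a literal '8' (non-capturing group); then one or more of a literal 't', then the literal '3ml'; then optionally a character in [2-7], then zero or more of a word character (lazy).
The `?` after the quantifier makes it lazy — it takes as little as possible before letting the rest of the pattern try.
`search` walks the string left to right and returns the first match it finds.
The match spans [6:19] → ' 3620g8tt3ml6'.
Captured: group 1 = ' '.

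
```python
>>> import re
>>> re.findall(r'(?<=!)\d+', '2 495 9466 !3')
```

The lookaround is zero-width — it requires the adjacent text to match without consuming it, so the asserted text isn't part of the match.
`findall` yields the raw match text (1 of them) because the pattern has no groups.

['3']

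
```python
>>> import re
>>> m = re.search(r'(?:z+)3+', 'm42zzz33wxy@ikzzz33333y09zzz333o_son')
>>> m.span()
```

(3, 8)

Pattern: one or more of a literal 'z' (non-capturing group); then one or more of a literal '3'.
Unlike `match`, `search` isn't anchored — it looks for the pattern anywhere in the string.
The match spans [3:8] → 'zzz33'.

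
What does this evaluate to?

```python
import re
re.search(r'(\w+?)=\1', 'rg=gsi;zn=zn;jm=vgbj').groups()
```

('g',)

A backreference is literal: `\1` must see the identical characters the first group matched.
`re.search` tries every starting position until one works.
The match spans [1:4] → 'g=g'.
Captured: group 1 = 'g'.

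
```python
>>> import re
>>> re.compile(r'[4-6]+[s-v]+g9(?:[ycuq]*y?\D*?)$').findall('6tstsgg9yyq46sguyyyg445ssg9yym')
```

['445ssg9yym']

This matches one or more of a character in [4-6], then one or more of a character in [s-v], then the literal 'g9'; then zero or more of one of [ycuq], then optionally the literal 'y', then zero or more of a non-digit (lazy) (non-capturing group); then anchored at the end.
Walking the string: at [20:30] → '445ssg9yym'.
No capturing groups, so `findall` returns the 1 full match string.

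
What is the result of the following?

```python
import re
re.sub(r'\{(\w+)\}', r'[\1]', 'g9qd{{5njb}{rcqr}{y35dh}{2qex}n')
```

'g9qd{[5njb][rcqr][y35dh][2qex]n'

The replacement refers to a captured group, so each match is rewritten using its own captured text.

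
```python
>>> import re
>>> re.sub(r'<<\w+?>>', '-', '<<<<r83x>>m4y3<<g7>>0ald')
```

Each match is replaced by '-'.

'<<-m4y3-0ald'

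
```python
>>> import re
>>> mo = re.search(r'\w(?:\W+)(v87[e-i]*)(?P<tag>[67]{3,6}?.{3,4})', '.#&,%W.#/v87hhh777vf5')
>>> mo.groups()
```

('v87hhh', '777vf5')

Pattern: a word character; then one or more of a non-word character (non-capturing group); then the literal 'v', then the literal '87', then zero or more of a character in [e-i] (captured); then 3 to 6 of one of [67] (lazy), then 3 to 4 of any character (captured as 'tag').
Unlike `match`, `search` isn't anchored — it looks for the pattern anywhere in the string.
The match spans [5:21] → 'W.#/v87hhh777vf5'.
Captured: group 1 = 'v87hhh', group 2 = '777vf5'.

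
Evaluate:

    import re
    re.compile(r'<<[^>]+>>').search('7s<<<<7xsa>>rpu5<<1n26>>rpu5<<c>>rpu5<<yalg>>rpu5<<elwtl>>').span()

`search` walks the string left to right and returns the first match it finds.
The match spans [2:12] → '<<<<7xsa>>'.

(2, 12)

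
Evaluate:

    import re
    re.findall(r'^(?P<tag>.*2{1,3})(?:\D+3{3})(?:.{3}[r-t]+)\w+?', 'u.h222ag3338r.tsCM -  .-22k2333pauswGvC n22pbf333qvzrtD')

['u.h222ag3338r.tsCM -  .-22k2333pauswGvC n22']

The pattern matches anchored at the start of the string; then zero or more of any character, then 1 to 3 of a literal '2' (captured as 'tag'); then one or more of a non-digit, then exactly 3 of a literal '3' (non-capturing group); then exactly 3 of any character, then one or more of a character in [r-t] (non-capturing group); then one or more of a word character (lazy).
Scanning left to right: at [0:55] match 'u.h222ag3338r.tsCM -  .-22k2333pauswGvC n22pbf333qvzrtD', group 1 = 'u.h222ag3338r.tsCM -  .-22k2333pauswGvC n22'.
Because there's exactly one group, `findall` drops the full match and keeps group 1 from the one hit.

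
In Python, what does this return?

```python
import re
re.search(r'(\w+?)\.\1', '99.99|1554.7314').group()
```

'99.99'

A backreference is literal: `\1` must see the identical characters the first group matched.
The match spans [0:5] → '99.99'.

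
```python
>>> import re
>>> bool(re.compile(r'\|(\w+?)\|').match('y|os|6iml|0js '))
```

`match` is anchored at position 0; if the pattern doesn't fit there, it returns None.
Here position 0 doesn't satisfy it, so the call returns None, and `bool(None)` is False.

False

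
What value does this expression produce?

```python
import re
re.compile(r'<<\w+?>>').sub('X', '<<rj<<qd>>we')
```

'<<rjXwe'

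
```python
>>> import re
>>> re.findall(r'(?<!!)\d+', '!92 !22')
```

['2', '2']

A negative assertion filters positions out without eating any characters.
Walking the string: at [2:3] → '2'; at [6:7] → '2'.
Since nothing is captured, `findall` lists the 2 matched substrings directly.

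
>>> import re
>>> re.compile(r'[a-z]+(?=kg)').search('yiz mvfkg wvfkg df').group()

The `(?=…)`/`(?<=…)` assertion just peeks at neighbouring text; it doesn't advance the match position.
The match spans [4:7] → 'mvf'.

'mvf'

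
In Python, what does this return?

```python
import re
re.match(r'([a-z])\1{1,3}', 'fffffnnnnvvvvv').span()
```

(0, 4)

After group 1 captures some text, `\1` only succeeds where that same text appears again.
`re.match` only tries the pattern at the start of the string.
The match spans [0:4] → 'ffff'.
Captured: group 1 = 'f'.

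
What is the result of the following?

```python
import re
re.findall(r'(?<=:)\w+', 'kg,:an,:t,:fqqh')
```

['an', 't', 'fqqh']

The lookaround is zero-width — it requires the adjacent text to match without consuming it, so the asserted text isn't part of the match.
`findall` yields the raw match text (3 of them) because the pattern has no groups.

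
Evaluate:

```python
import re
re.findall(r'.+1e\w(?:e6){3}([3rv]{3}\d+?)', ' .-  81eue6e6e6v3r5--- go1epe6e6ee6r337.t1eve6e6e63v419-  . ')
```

['v3r5']

This matches one or more of any character; then the literal '1e', then a word character, then the literal 'e6' repeated 3 times; then exactly 3 of one of [3rv], then one or more of a digit (lazy) (captured).
Matches: at [0:19] match ' .-  81eue6e6e6v3r5', group 1 = 'v3r5'.
One capturing group, so `findall` returns just the captured substring from the one match — 1 in all.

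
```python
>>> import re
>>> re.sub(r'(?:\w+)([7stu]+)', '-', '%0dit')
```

This matches one or more of a word character (non-capturing group); then one or more of one of [7stu] (captured).
Matches: at [1:5] → '0dit'.
Every occurrence is swapped for '-'.

'%-'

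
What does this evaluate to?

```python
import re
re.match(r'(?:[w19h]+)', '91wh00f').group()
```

'91wh'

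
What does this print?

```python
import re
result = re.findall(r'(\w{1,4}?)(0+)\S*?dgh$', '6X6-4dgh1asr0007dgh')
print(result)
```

[('1asr', '000')]

The pattern matches 1 to 4 of a word character (lazy) (captured); then one or more of a literal '0' (captured); then zero or more of a non-whitespace character (lazy), then the literal 'dgh'; then anchored at the end.
`findall` packs the 2 group values into a tuple for every match.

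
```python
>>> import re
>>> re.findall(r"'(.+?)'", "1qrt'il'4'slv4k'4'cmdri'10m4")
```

A `+?`/`*?`/`{m,n}?` starts at its minimum and grows only as far as needed for what follows to match.
Scanning left to right: at [4:8] match "'il'", group 1 = 'il'; at [9:16] match "'slv4k'", group 1 = 'slv4k'; at [17:24] match "'cmdri'", group 1 = 'cmdri'.
With a single group, `findall` returns only what that group captured — 3 items.

['il', 'slv4k', 'cmdri']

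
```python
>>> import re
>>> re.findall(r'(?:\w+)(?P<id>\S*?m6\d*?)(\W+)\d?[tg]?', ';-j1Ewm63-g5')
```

[('m63', '-')]

This matches one or more of a word character (non-capturing group); then zero or more of a non-whitespace character (lazy), then the literal 'm6', then zero or more of a digit (lazy) (captured as 'id'); then one or more of a non-word character (captured); then optionally a digit, then optionally one of [tg].
Scanning left to right: at [2:11] match 'j1Ewm63-g', groups = ('m63', '-').
With 2 capturing groups, `findall` returns a 2-tuple per match.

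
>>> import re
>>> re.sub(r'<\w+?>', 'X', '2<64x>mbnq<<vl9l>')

`sub` substitutes 'X' at each match site.

'2Xmbnq<X'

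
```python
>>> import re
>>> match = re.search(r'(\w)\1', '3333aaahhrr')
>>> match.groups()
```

The match spans [0:2] → '33'.
Captured: group 1 = '3'.

('3',)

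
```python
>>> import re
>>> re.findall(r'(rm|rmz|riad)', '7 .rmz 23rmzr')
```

['rm', 'rm']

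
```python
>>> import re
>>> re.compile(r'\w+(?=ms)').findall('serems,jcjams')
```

['sere', 'jcja']

Because the assertion is zero-width, the text it checks is not consumed and won't appear in the result.
Matches: at [0:4] → 'sere'; at [7:11] → 'jcja'.
No capturing groups, so `findall` returns the 2 full match strings.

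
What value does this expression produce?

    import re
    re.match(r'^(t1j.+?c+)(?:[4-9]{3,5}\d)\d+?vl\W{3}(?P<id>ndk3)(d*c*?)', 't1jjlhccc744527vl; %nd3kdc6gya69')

None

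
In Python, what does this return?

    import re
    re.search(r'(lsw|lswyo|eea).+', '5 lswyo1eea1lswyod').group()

`search` walks the string left to right and returns the first match it finds.
The match spans [2:18] → 'lswyo1eea1lswyod'.
Captured: group 1 = 'lsw'.

'lswyo1eea1lswyod'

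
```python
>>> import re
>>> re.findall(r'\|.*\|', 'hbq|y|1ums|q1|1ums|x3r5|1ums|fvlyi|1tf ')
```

['|y|1ums|q1|1ums|x3r5|1ums|fvlyi|']

Matches: at [3:35] → '|y|1ums|q1|1ums|x3r5|1ums|fvlyi|'.
Since nothing is captured, `findall` lists the 1 matched substring directly.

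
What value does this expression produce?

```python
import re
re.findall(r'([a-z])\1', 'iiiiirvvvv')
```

`\1` has to match the exact text group 1 already captured.
One capturing group, so `findall` returns just the captured substring from each match — 4 in all.

['i', 'i', 'v', 'v']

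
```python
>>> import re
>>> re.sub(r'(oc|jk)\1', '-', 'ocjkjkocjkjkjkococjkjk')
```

A backreference is literal: `\1` must see the identical characters the first group matched.
Matches: at [2:6] → 'jkjk'; at [8:12] → 'jkjk'; at [14:18] → 'ococ'; at [18:22] → 'jkjk'.
`sub` substitutes '-' at each match site.

'oc-oc-jk--'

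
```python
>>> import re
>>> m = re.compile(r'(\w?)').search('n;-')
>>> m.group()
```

'n'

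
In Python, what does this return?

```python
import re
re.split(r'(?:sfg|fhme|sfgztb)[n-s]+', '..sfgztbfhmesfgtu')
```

Each match becomes a cut point; 2 segments remain.

['..sfgztb', 'fgtu']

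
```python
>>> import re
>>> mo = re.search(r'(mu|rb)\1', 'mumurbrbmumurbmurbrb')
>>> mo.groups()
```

('mu',)

A backreference is literal: `\1` must see the identical characters the first group matched.
`search` walks the string left to right and returns the first match it finds.
The match spans [0:4] → 'mumu'.
Captured: group 1 = 'mu'.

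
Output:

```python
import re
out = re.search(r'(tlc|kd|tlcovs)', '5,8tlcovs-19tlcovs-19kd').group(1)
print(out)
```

tlc

Branches in `(...|...)` are attempted left-to-right; the first branch that allows the whole pattern to succeed is taken.
`re.search` tries every starting position until one works.
The match spans [3:6] → 'tlc'.
Captured: group 1 = 'tlc'.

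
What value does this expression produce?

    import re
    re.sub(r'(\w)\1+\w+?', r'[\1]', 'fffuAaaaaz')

After group 1 captures some text, `\1` only succeeds where that same text appears again.
Matches: at [0:4] → 'fffu'; at [5:10] → 'aaaaz'.
`\1` in the replacement pulls in group 1's text for each match.

'[f]A[a]'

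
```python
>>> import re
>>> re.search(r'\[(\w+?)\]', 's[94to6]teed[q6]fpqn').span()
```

(1, 8)

The match spans [1:8] → '[94to6]'.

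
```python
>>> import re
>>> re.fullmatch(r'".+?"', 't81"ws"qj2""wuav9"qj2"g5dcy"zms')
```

For `fullmatch`, every character of the input must be accounted for by the pattern.
Here there's no way to consume every character, so the call returns None.

None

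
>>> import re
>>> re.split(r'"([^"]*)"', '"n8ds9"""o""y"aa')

['', 'n8ds9', '', '', 'o', '', 'y"aa']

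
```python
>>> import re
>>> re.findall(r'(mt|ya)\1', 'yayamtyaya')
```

After group 1 captures some text, `\1` only succeeds where that same text appears again.
`findall` collects group 1 from each match (2 total).

['ya', 'ya']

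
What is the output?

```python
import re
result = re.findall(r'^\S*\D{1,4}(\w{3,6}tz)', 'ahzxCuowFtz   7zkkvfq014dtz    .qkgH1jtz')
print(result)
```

['owFtz']

Pattern: anchored at the start of the string; then zero or more of a non-whitespace character, then 1 to 4 of a non-digit; then 3 to 6 of a word character, then the literal 'tz' (captured).
Walking the string: at [0:11] match 'ahzxCuowFtz', group 1 = 'owFtz'.
With a single group, `findall` returns only what that group captured — 1 item.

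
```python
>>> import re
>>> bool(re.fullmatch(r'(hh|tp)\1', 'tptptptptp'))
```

False

`fullmatch` succeeds only if the pattern covers the string from start to end.
Here the string isn't matched end-to-end, so the call returns None, and `bool(None)` is False.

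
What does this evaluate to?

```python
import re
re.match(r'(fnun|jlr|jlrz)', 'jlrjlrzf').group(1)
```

'jlr'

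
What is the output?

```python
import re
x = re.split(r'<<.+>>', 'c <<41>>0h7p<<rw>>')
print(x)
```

['c ', '']

Matches to split on: at [2:18] → '<<41>>0h7p<<rw>>'.
Each match becomes a cut point; 2 segments remain.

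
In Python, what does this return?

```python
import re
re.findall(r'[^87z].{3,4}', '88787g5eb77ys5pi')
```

['g5eb7', 'ys5pi']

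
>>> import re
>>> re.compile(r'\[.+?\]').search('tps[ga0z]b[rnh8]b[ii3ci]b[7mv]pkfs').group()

The match spans [3:9] → '[ga0z]'.

'[ga0z]'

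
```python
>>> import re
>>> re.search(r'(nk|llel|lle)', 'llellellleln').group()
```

Alternation isn't longest-match — the leftmost alternative that fits at this position is chosen.
`re.search` scans for the first position where the pattern succeeds.
The match spans [0:4] → 'llel'.
Captured: group 1 = 'llel'.

'llel'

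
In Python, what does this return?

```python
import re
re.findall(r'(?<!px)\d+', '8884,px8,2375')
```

Because the assertion is negative and zero-width, positions next to the forbidden text are skipped.
`findall` yields the raw match text (2 of them) because the pattern has no groups.

['8884', '2375']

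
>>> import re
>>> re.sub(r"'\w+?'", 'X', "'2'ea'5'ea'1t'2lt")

'XeaXeaX2lt'

Each match is replaced by 'X'.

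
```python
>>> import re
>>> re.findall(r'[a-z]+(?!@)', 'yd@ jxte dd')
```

['y', 'jxte', 'dd']

The negative lookahead/lookbehind blocks any match where the forbidden context is present.
Walking the string: at [0:1] → 'y'; at [4:8] → 'jxte'; at [9:11] → 'dd'.
`findall` yields the raw match text (3 of them) because the pattern has no groups.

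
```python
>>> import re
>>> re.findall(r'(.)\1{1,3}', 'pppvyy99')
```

['p', 'y', '9']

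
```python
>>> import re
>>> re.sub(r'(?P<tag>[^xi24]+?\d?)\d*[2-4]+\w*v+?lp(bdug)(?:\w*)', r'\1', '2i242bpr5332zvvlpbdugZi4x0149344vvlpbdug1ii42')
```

'2i242bpr5'

The pattern matches one or more of any character except [xi24] (lazy), then optionally a digit (captured as 'tag'); then zero or more of a digit, then one or more of a character in [2-4], then zero or more of a word character; then one or more of the literal 'v' (lazy), then the literal 'lp'; then the literal 'bd', then the literal 'ug' (captured); then zero or more of a word character (non-capturing group).
Because the quantifier is non-greedy, it stops expanding at the earliest point where the rest of the pattern can succeed.
Matches: at [5:45] → 'bpr5332zvvlpbdugZi4x0149344vvlpbdug1ii42'.
Each match is replaced using the text its own group 1 captured.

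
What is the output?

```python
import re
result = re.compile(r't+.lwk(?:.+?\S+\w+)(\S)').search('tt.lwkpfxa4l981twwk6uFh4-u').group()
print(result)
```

tt.lwkpfxa4l981twwk6uFh4-

This matches one or more of the literal 't', then any character, then the literal 'lwk'; then one or more of any character (lazy), then one or more of a non-whitespace character, then one or more of a word character (non-capturing group); then a non-whitespace character (captured).
Unlike `match`, `search` isn't anchored — it looks for the pattern anywhere in the string.
The match spans [0:25] → 'tt.lwkpfxa4l981twwk6uFh4-'.
Captured: group 1 = '-'.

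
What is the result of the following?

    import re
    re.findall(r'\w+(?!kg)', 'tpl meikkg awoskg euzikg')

['tpl', 'meikkg', 'awoskg', 'euzikg']

`(?!…)`/`(?<!…)` only lets a position through if the neighbouring text does NOT match; no characters are consumed.
Since nothing is captured, `findall` lists the 4 matched substrings directly.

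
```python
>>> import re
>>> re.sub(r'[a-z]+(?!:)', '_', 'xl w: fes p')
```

'_ w: _ _'

A negative assertion filters positions out without eating any characters.
Each match is replaced by '_'.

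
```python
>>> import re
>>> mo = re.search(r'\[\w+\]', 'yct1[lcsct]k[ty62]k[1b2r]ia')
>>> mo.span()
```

(4, 11)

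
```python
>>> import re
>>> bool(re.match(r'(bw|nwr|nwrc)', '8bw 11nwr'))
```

False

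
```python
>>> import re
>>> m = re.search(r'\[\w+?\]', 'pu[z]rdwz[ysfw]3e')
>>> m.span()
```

Unlike `match`, `search` isn't anchored — it looks for the pattern anywhere in the string.
The match spans [2:5] → '[z]'.

(2, 5)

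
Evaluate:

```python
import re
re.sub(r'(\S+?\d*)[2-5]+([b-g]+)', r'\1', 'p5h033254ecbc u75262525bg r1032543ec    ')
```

'p5h03325 u7526252 r103254    '

The pattern matches one or more of a non-whitespace character (lazy), then zero or more of a digit (captured); then one or more of a character in [2-5]; then one or more of a character in [b-g] (captured).
Matches: at [0:13] → 'p5h033254ecbc'; at [14:25] → 'u75262525bg'; at [26:36] → 'r1032543ec'.
The replacement refers to a captured group, so each match is rewritten using its own captured text.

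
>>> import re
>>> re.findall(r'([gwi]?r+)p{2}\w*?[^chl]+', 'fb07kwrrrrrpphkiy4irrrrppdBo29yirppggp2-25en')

The pattern matches optionally one of [gwi], then one or more of the literal 'r' (captured); then exactly 2 of a literal 'p', then zero or more of a word character (lazy), then one or more of any character except [chl].
Scanning left to right: at [5:44] match 'wrrrrrpphkiy4irrrrppdBo29yirppggp2-25en', group 1 = 'wrrrrr'.
Because there's exactly one group, `findall` drops the full match and keeps group 1 from the one hit.

['wrrrrr']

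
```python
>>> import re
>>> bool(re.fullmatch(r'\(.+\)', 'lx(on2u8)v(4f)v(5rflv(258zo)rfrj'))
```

False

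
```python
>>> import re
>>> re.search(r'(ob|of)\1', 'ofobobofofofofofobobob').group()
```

'obob'

After group 1 captures some text, `\1` only succeeds where that same text appears again.
The match spans [2:6] → 'obob'.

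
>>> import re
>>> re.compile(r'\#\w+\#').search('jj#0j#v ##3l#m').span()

`re.search` scans for the first position where the pattern succeeds.
The match spans [2:6] → '#0j#'.

(2, 6)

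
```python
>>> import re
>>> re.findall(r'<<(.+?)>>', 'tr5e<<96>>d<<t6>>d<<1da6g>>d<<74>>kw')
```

['96', 't6', '1da6g', '74']

A `+?`/`*?`/`{m,n}?` starts at its minimum and grows only as far as needed for what follows to match.
Matches: at [4:10] match '<<96>>', group 1 = '96'; at [11:17] match '<<t6>>', group 1 = 't6'; at [18:27] match '<<1da6g>>', group 1 = '1da6g'; at [28:34] match '<<74>>', group 1 = '74'.
`findall` collects group 1 from each match (4 total).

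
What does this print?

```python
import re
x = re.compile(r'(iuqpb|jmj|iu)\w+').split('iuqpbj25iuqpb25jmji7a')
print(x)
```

['', 'iuqpb', '']

Alternation tries branches left to right and keeps the first one that lets the overall match succeed at that position.
Matches to split on: at [0:21] → 'iuqpbj25iuqpb25jmji7a'.
Because the pattern has a capturing group, `split` also inserts each captured text between the pieces.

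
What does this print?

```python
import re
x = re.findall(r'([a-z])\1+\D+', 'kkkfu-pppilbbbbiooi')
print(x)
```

['k']

After group 1 captures some text, `\1` only succeeds where that same text appears again.
Walking the string: at [0:19] match 'kkkfu-pppilbbbbiooi', group 1 = 'k'.
`findall` collects group 1 from the one match (1 total).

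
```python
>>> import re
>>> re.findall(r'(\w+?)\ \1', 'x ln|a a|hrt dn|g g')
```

['a', 'g']

After group 1 captures some text, `\1` only succeeds where that same text appears again.
Scanning left to right: at [5:8] match 'a a', group 1 = 'a'; at [16:19] match 'g g', group 1 = 'g'.
With a single group, `findall` returns only what that group captured — 2 items.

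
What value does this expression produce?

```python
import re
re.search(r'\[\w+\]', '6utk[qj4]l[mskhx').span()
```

The match spans [4:9] → '[qj4]'.

(4, 9)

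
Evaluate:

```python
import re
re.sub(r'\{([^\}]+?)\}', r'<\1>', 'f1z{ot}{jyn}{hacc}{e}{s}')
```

The replacement refers to a captured group, so each match is rewritten using its own captured text.

'f1z<ot><jyn><hacc><e><s>'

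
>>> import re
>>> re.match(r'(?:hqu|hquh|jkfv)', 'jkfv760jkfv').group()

'jkfv'

`match` is anchored at position 0; if the pattern doesn't fit there, it returns None.
The match spans [0:4] → 'jkfv'.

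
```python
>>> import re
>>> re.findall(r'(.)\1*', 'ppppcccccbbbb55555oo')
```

A backreference is literal: `\1` must see the identical characters the first group matched.
`findall` collects group 1 from each match (5 total).

['p', 'c', 'b', '5', 'o']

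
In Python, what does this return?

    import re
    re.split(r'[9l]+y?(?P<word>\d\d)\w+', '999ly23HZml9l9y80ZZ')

['', '23', '']

Because the pattern has a capturing group, `split` also inserts each captured text between the pieces.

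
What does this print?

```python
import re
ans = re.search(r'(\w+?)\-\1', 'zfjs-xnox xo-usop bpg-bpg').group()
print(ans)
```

After group 1 captures some text, `\1` only succeeds where that same text appears again.
Unlike `match`, `search` isn't anchored — it looks for the pattern anywhere in the string.
The match spans [18:25] → 'bpg-bpg'.
Captured: group 1 = 'bpg'.

bpg-bpg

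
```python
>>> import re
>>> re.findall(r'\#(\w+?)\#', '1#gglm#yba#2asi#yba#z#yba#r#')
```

With a single group, `findall` returns only what that group captured — 4 items.

['gglm', '2asi', 'z', 'r']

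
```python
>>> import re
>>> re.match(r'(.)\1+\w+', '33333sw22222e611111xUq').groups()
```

('3',)

The backreference `\1` re-matches whatever the first group consumed, character for character.
`re.match` only tries the pattern at the start of the string.
The match spans [0:22] → '33333sw22222e611111xUq'.
Captured: group 1 = '3'.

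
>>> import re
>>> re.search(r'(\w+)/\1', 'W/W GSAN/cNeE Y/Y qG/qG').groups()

The match spans [0:3] → 'W/W'.
Captured: group 1 = 'W'.

('W',)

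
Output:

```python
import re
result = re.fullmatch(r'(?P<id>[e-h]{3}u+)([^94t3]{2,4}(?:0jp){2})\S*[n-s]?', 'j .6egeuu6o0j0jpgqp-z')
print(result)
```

Pattern: exactly 3 of a character in [e-h], then one or more of a literal 'u' (captured as 'id'); then 2 to 4 of any character except [94t3], then the literal '0jp' repeated 2 times (captured); then zero or more of a non-whitespace character, then optionally a character in [n-s].
`re.fullmatch` requires the pattern to consume the entire string.
Here the pattern can't cover the whole string, so the call returns None.

None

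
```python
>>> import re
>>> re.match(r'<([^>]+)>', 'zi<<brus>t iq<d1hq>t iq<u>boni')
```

None

With `match`, the pattern is implicitly anchored at the beginning.
Here the pattern fails at index 0, so the call returns None.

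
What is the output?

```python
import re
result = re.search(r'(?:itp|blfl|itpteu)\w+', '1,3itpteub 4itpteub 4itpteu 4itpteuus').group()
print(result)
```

Unlike `match`, `search` isn't anchored — it looks for the pattern anywhere in the string.
The match spans [3:10] → 'itpteub'.

itpteub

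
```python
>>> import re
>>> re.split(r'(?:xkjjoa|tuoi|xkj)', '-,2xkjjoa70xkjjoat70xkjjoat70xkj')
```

['-,2', '70', 't70', 't70', '']

Alternation tries branches left to right and keeps the first one that lets the overall match succeed at that position.
Matches to split on: at [3:9] → 'xkjjoa'; at [11:17] → 'xkjjoa'; at [20:26] → 'xkjjoa'; at [29:32] → 'xkj'.
Splitting on the pattern gives 5 pieces.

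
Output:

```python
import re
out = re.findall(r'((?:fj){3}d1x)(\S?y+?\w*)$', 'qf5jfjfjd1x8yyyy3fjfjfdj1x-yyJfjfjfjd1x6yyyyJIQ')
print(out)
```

[('fjfjfjd1x', '6yyyyJIQ')]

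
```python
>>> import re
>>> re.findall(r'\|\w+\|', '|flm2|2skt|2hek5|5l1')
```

`findall` yields the raw match text (2 of them) because the pattern has no groups.

['|flm2|', '|2hek5|']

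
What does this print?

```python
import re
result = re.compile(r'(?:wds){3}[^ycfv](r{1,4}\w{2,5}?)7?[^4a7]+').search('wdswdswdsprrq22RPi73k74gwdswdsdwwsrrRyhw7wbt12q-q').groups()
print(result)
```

The pattern matches the literal 'wds' repeated 3 times, then any character except [ycfv]; then 1 to 4 of the literal 'r', then 2 to 5 of a word character (lazy) (captured); then optionally the literal '7', then one or more of any character except [4a7].
The `?` after the quantifier makes it lazy — it takes as little as possible before letting the rest of the pattern try.
`re.search` tries every starting position until one works.
The match spans [0:18] → 'wdswdswdsprrq22RPi'.
Captured: group 1 = 'rrq2'.

('rrq2',)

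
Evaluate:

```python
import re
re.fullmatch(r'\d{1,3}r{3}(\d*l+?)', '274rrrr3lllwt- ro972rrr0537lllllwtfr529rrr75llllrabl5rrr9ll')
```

This matches 1 to 3 of a digit, then exactly 3 of the literal 'r'; then zero or more of a digit, then one or more of the literal 'l' (lazy) (captured).
`re.fullmatch` is like wrapping the pattern in `^…$` (in single-line mode).
Here there's no way to consume every character, so the call returns None.

None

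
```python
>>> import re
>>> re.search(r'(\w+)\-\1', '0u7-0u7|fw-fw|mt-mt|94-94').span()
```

(0, 7)

The backreference `\1` re-matches whatever the first group consumed, character for character.
Unlike `match`, `search` isn't anchored — it looks for the pattern anywhere in the string.
The match spans [0:7] → '0u7-0u7'.
Captured: group 1 = '0u7'.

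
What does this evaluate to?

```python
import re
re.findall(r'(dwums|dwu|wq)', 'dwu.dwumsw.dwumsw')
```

['dwu', 'dwums', 'dwums']

Alternation tries branches left to right and keeps the first one that lets the overall match succeed at that position.
With a single group, `findall` returns only what that group captured — 3 items.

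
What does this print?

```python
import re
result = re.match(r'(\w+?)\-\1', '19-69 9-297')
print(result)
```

None

`match` is anchored at position 0; if the pattern doesn't fit there, it returns None.
Here the string doesn't start with a match, so the call returns None.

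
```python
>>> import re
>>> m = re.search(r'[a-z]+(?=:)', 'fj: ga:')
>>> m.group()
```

'fj'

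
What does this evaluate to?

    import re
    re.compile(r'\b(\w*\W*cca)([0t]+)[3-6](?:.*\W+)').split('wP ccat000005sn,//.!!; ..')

['', 'wP cca', 't00000', '']

This matches a word boundary (`\b`, zero-width); then zero or more of a word character, then zero or more of a non-word character, then the literal 'cca' (captured); then one or more of one of [0t] (captured); then a character in [3-6]; then zero or more of any character, then one or more of a non-word character (non-capturing group).
Matches to split on: at [0:25] → 'wP ccat000005sn,//.!!; ..'.
`re.split` interleaves the captured-group text with the surrounding fragments.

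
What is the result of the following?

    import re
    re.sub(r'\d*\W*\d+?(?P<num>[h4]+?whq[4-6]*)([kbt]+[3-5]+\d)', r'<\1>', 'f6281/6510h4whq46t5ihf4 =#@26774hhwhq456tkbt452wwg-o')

This matches zero or more of a digit, then zero or more of a non-word character; then one or more of a digit (lazy); then one or more of one of [h4] (lazy), then the literal 'whq', then zero or more of a character in [4-6] (captured as 'num'); then one or more of one of [kbt], then one or more of a character in [3-5], then a digit (captured).
A `+?`/`*?`/`{m,n}?` starts at its minimum and grows only as far as needed for what follows to match.
Matches: at [22:47] → '4 =#@26774hhwhq456tkbt452'.
Each match is replaced using the text its own group 1 captured.

'f6281/6510h4whq46t5ihf<4hhwhq456>wwg-o'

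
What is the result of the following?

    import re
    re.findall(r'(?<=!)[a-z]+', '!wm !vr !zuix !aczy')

The lookaround is zero-width — it requires the adjacent text to match without consuming it, so the asserted text isn't part of the match.
Matches: at [1:3] → 'wm'; at [5:7] → 'vr'; at [9:13] → 'zuix'; at [15:19] → 'aczy'.
`findall` yields the raw match text (4 of them) because the pattern has no groups.

['wm', 'vr', 'zuix', 'aczy']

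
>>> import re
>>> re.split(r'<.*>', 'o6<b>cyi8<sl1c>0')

['o6', '0']

`split` removes every match and returns the 2 fragments in between.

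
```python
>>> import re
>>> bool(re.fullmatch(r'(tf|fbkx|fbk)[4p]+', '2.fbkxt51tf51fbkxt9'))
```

False

`re.fullmatch` is like wrapping the pattern in `^…$` (in single-line mode).
Here there's no way to consume every character, so the call returns None, and `bool(None)` is False.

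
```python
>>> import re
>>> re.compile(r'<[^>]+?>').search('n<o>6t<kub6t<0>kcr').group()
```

'<o>'

`search` walks the string left to right and returns the first match it finds.
The match spans [1:4] → '<o>'.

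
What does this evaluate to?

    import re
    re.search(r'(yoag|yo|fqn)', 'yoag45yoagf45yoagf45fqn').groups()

Alternation isn't longest-match — the leftmost alternative that fits at this position is chosen.
`search` walks the string left to right and returns the first match it finds.
The match spans [0:4] → 'yoag'.
Captured: group 1 = 'yoag'.

('yoag',)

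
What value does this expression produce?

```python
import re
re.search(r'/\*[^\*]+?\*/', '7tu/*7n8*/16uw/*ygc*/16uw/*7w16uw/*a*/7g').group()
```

'/*7n8*/'

The match spans [3:10] → '/*7n8*/'.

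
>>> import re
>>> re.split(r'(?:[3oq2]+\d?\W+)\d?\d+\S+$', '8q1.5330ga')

The string is cut at each match, leaving 2 pieces.

['8', '']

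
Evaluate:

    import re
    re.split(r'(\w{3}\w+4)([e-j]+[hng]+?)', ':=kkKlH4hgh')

Pattern: exactly 3 of a word character, then one or more of a word character, then the literal '4' (captured); then one or more of a character in [e-j], then one or more of one of [hng] (lazy) (captured).
Matches to split on: at [2:11] → 'kkKlH4hgh'.
The group in the pattern means `split` returns the separators' captures alongside the pieces.

[':=', 'kkKlH4', 'hgh', '']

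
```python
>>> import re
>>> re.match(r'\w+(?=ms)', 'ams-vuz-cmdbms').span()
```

Because the assertion is zero-width, the text it checks is not consumed and won't appear in the result.
With `match`, the pattern is implicitly anchored at the beginning.
The match spans [0:1] → 'a'.

(0, 1)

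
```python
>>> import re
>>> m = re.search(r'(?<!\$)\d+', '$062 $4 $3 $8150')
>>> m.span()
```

The negative lookaround is zero-width — it rules out positions where the adjacent text would match, without consuming anything.
`search` walks the string left to right and returns the first match it finds.
The match spans [2:4] → '62'.

(2, 4)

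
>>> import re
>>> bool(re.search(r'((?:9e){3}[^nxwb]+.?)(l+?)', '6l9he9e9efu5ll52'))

False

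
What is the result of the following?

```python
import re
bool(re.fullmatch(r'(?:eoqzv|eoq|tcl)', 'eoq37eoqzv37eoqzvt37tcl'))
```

False

`re.fullmatch` is like wrapping the pattern in `^…$` (in single-line mode).
Here there's no way to consume every character, so the call returns None, and `bool(None)` is False.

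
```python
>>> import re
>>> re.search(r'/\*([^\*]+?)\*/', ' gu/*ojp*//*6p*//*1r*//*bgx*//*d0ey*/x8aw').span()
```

(3, 10)

Unlike `match`, `search` isn't anchored — it looks for the pattern anywhere in the string.
The match spans [3:10] → '/*ojp*/'.
Captured: group 1 = 'ojp'.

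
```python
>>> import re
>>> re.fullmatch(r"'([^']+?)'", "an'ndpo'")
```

`re.fullmatch` requires the pattern to consume the entire string.
Here the string isn't matched end-to-end, so the call returns None.

None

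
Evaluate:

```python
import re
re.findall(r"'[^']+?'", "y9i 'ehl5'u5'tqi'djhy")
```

["'ehl5'", "'tqi'"]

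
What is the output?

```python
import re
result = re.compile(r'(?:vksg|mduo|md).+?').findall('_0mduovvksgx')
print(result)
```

Alternation tries branches left to right and keeps the first one that lets the overall match succeed at that position.
`findall` yields the raw match text (2 of them) because the pattern has no groups.

['mduov', 'vksgx']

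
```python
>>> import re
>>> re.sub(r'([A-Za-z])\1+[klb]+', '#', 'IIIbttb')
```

'##'

The backreference `\1` re-matches whatever the first group consumed, character for character.
Matches: at [0:4] → 'IIIb'; at [4:7] → 'ttb'.
Each match is replaced by '#'.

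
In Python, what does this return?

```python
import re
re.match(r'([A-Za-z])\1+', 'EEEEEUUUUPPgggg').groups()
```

('E',)

The match spans [0:5] → 'EEEEE'.
Captured: group 1 = 'E'.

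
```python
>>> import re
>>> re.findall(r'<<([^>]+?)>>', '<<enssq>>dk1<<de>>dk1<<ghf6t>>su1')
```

['enssq', 'de', 'ghf6t']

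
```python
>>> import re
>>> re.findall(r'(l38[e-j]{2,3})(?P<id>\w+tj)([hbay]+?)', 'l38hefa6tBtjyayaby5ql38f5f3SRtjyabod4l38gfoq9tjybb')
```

[('l38hef', 'a6tBtjyayaby5ql38f5f3SRtjyabod4l38gfoq9tj', 'y')]

The `?` after the quantifier makes it lazy — it takes as little as possible before letting the rest of the pattern try.
With 3 capturing groups, `findall` returns a 3-tuple per match.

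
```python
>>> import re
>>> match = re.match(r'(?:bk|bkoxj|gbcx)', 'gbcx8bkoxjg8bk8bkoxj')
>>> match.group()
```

'gbcx'

`match` is anchored at position 0; if the pattern doesn't fit there, it returns None.
The match spans [0:4] → 'gbcx'.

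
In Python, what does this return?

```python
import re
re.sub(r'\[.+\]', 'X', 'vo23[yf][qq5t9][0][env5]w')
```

'vo23Xw'

Every occurrence is swapped for 'X'.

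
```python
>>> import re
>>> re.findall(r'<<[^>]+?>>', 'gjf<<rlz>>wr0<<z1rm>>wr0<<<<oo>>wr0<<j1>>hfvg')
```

`findall` yields the raw match text (4 of them) because the pattern has no groups.

['<<rlz>>', '<<z1rm>>', '<<<<oo>>', '<<j1>>']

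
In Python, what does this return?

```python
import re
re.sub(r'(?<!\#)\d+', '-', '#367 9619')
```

'#3- -'

The negative lookaround is zero-width — it rules out positions where the adjacent text would match, without consuming anything.
Matches: at [2:4] → '67'; at [5:9] → '9619'.
Every occurrence is swapped for '-'.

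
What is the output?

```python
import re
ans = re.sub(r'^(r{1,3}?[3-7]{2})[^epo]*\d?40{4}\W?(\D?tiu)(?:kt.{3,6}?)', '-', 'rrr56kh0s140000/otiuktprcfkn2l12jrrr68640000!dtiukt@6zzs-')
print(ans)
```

This matches anchored at the start of the string; then 1 to 3 of the literal 'r' (lazy), then exactly 2 of a character in [3-7] (captured); then zero or more of any character except [epo], then optionally a digit; then the literal '4', then exactly 4 of the literal '0', then optionally a non-word character; then optionally a non-digit, then the literal 'tiu' (captured); then the literal 'kt', then 3 to 6 of any character (lazy) (non-capturing group).
A non-greedy quantifier consumes as few characters as it can — just enough that the remainder of the pattern still matches from where it stops; whatever follows it matches normally.
Matches: at [0:25] → 'rrr56kh0s140000/otiuktprc'.
`sub` substitutes '-' at each match site.

-fkn2l12jrrr68640000!dtiukt@6zzs-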